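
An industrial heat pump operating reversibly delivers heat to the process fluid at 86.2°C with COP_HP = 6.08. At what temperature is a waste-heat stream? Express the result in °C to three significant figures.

COP_HP = T_H/(T_H − T_C) gives T_H − T_C = T_H/COP.
With T_H = 359.35 K, T_C = 359.35 × (1 − 1/6.08) = 300.25 K.
Converting, 300.25 K = 27.10°C.

27.1 °C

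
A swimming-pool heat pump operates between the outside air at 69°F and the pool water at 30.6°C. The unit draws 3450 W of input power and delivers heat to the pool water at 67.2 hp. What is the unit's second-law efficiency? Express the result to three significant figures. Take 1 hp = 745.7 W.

0.480

Converting, Q̇_H = 67.20 hp = 50110 W, so COP_actual = Q̇_H/Ẇ = 50110/3450 = 14.52.
In absolute terms T_C = 293.71 K and T_H = 303.75 K, so ΔT = 10.04 K.
COP_Carnot = T_H/ΔT = 303.75/10.04 = 30.24.
η_II = COP_actual/COP_Carnot = 14.52/30.24 = 0.4803.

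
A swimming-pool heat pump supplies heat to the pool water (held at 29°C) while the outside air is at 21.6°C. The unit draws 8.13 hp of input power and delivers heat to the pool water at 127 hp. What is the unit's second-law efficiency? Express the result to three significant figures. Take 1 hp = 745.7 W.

COP_actual = Q̇_H/Ẇ = 127.0/8.130 = 15.62.
In absolute terms T_C = 294.75 K and T_H = 302.15 K, so ΔT = 7.400 K.
COP_Carnot = T_H/ΔT = 302.15/7.400 = 40.83.
η_II = COP_actual/COP_Carnot = 15.62/40.83 = 0.3826.

0.383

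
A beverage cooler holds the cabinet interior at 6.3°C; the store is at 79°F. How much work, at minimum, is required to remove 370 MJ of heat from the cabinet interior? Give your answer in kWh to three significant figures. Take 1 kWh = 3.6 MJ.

In absolute terms T_C = 279.45 K and T_H = 299.26 K, so ΔT = 19.81 K.
The reversible limit is COP_R = T_C/ΔT = 14.11, so W_min = Q_C/COP = Q_C·ΔT/T_C.
W_min = 370.0 × 19.81/279.45 = 26.23 MJ = 7.286 kWh.

7.29 kWh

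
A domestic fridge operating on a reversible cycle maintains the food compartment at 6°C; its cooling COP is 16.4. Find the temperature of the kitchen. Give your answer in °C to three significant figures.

23.0 °C

COP_R = T_C/(T_H − T_C) gives T_H − T_C = T_C/COP.
With T_C = 279.15 K, T_H = 279.15 × (1 + 1/16.4) = 296.17 K.
Converting, 296.17 K = 23.02°C.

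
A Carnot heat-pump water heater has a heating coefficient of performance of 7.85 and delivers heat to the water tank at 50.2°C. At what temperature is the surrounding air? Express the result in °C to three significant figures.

COP_HP = T_H/(T_H − T_C) gives T_H − T_C = T_H/COP.
With T_H = 323.35 K, T_C = 323.35 × (1 − 1/7.85) = 282.16 K.
Converting, 282.16 K = 9.01°C.

9.01 °C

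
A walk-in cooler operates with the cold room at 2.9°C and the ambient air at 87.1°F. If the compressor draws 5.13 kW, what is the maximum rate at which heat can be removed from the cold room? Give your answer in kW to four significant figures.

In absolute terms T_C = 276.05 K and T_H = 303.76 K, so ΔT = 27.71 K.
COP_Carnot = T_C/ΔT = 276.05/27.71 = 9.962.
Q̇_max = COP_Carnot × Ẇ = 9.962 × 5.130 kW = 51.10 kW.

51.10 kW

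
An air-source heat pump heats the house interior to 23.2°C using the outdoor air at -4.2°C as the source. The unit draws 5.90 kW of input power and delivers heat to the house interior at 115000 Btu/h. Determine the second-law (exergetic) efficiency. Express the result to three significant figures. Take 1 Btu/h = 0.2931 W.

0.528

Converting, Q̇_H = 115000 Btu/h = 33.71 kW, so COP_actual = Q̇_H/Ẇ = 33.71/5.900 = 5.713.
In absolute terms T_C = 268.95 K and T_H = 296.35 K, so ΔT = 27.40 K.
COP_Carnot = T_H/ΔT = 296.35/27.40 = 10.82.
η_II = COP_actual/COP_Carnot = 5.713/10.82 = 0.5282.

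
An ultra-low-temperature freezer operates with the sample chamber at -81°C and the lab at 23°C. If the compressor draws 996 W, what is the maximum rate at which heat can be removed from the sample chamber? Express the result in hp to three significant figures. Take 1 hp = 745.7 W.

In absolute terms T_C = 192.15 K and T_H = 296.15 K, so ΔT = 104.0 K.
COP_Carnot = T_C/ΔT = 192.15/104.0 = 1.848.
Q̇_max = COP_Carnot × Ẇ = 1.848 × 996.0 W = 1840 W = 2.468 hp.

2.47 hp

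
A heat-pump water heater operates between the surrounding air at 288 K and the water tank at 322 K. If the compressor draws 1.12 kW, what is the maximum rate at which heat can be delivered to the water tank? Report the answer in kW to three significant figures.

The reservoir spacing is ΔT = 322 − 288 = 34.00 K.
COP_Carnot = T_H/ΔT = 322.00/34.00 = 9.471.
Q̇_max = COP_Carnot × Ẇ = 9.471 × 1.120 kW = 10.61 kW.

10.6 kW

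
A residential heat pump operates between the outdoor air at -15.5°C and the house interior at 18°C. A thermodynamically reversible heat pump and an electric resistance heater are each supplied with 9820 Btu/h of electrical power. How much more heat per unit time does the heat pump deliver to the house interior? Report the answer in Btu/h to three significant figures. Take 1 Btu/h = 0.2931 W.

In absolute terms T_C = 257.65 K and T_H = 291.15 K, so ΔT = 33.50 K.
COP_Carnot = T_H/ΔT = 291.15/33.50 = 8.691.
The heat pump delivers Q̇_H = COP × Ẇ = 85350 Btu/h; the resistance heater delivers Ẇ = 9820 Btu/h.
Extra = (COP − 1)·Ẇ = 75530 Btu/h.

75500 Btu/h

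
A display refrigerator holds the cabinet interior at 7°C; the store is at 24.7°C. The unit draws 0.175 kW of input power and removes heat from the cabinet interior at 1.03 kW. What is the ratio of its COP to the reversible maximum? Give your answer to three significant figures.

COP_actual = Q̇_C/Ẇ = 1.030/0.1750 = 5.886.
In absolute terms T_C = 280.15 K and T_H = 297.85 K, so ΔT = 17.70 K.
COP_Carnot = T_C/ΔT = 280.15/17.70 = 15.83.
η_II = COP_actual/COP_Carnot = 5.886/15.83 = 0.3719.

0.372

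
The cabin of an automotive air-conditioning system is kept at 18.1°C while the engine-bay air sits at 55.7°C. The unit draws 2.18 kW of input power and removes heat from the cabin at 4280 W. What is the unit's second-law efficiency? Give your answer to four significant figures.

Converting, Q̇_C = 4280 W = 4.280 kW, so COP_actual = Q̇_C/Ẇ = 4.280/2.180 = 1.963.
In absolute terms T_C = 291.25 K and T_H = 328.85 K, so ΔT = 37.60 K.
COP_Carnot = T_C/ΔT = 291.25/37.60 = 7.746.
η_II = COP_actual/COP_Carnot = 1.963/7.746 = 0.2535.

0.2535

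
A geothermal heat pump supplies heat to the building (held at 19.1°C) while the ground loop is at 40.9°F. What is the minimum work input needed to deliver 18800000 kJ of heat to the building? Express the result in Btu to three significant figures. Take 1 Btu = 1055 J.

863000 Btu

In absolute terms T_C = 278.09 K and T_H = 292.25 K, so ΔT = 14.16 K.
The reversible limit is COP_HP = T_H/ΔT = 20.65, so W_min = Q_H/COP = Q_H·ΔT/T_H.
W_min = 18800000 × 14.16/292.25 = 910600 kJ = 863100 Btu.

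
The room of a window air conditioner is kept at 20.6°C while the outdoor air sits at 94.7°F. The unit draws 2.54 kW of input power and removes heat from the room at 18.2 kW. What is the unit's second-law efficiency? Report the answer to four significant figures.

0.3472

COP_actual = Q̇_C/Ẇ = 18.20/2.540 = 7.165.
In absolute terms T_C = 293.75 K and T_H = 307.98 K, so ΔT = 14.23 K.
COP_Carnot = T_C/ΔT = 293.75/14.23 = 20.64.
η_II = COP_actual/COP_Carnot = 7.165/20.64 = 0.3472.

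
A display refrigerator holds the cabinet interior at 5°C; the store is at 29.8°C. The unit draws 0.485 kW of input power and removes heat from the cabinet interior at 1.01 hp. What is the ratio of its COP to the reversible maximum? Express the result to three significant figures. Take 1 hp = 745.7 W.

0.138

Converting, Q̇_C = 1.010 hp = 0.7532 kW, so COP_actual = Q̇_C/Ẇ = 0.7532/0.4850 = 1.553.
In absolute terms T_C = 278.15 K and T_H = 302.95 K, so ΔT = 24.80 K.
COP_Carnot = T_C/ΔT = 278.15/24.80 = 11.22.
η_II = COP_actual/COP_Carnot = 1.553/11.22 = 0.1385.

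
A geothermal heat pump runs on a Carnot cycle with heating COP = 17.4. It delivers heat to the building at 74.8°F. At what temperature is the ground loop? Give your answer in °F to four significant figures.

44.08 °F

COP_HP = T_H/(T_H − T_C) gives T_H − T_C = T_H/COP.
With T_H = 296.93 K, T_C = 296.93 × (1 − 1/17.4) = 279.86 K.
Converting, 279.86 K = 44.08°F.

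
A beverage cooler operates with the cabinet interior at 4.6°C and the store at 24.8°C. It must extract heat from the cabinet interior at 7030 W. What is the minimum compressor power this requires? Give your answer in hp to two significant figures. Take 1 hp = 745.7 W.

In absolute terms T_C = 277.75 K and T_H = 297.95 K, so ΔT = 20.20 K.
COP_Carnot = T_C/ΔT = 277.75/20.20 = 13.75.
Ẇ_min = Q̇/COP_Carnot = 7030/13.75 = 511.3 W = 0.6856 hp.

0.69 hp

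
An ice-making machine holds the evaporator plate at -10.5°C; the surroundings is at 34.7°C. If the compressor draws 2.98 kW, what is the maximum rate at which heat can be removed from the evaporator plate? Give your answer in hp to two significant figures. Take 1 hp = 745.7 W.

23 hp

In absolute terms T_C = 262.65 K and T_H = 307.85 K, so ΔT = 45.20 K.
COP_Carnot = T_C/ΔT = 262.65/45.20 = 5.811.
Q̇_max = COP_Carnot × Ẇ = 5.811 × 2.980 kW = 17.32 kW = 23.22 hp.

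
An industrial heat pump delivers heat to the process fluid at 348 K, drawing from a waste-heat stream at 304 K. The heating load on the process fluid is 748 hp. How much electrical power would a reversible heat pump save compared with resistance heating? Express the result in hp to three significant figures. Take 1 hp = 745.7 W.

653 hp

The reservoir spacing is ΔT = 348 − 304 = 44.00 K.
COP_Carnot = T_H/ΔT = 348.00/44.00 = 7.909.
Resistance heating needs Ẇ_res = Q̇_H = 748.0 hp; the reversible heat pump needs only Ẇ_hp = Q̇_H/COP = 94.57 hp.
Saving = 748.0 − 94.57 = 653.4 hp.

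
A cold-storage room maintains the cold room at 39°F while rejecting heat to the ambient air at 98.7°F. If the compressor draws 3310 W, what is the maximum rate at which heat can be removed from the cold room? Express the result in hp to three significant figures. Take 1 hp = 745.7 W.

In absolute terms T_C = 277.04 K and T_H = 310.21 K, so ΔT = 33.17 K.
COP_Carnot = T_C/ΔT = 277.04/33.17 = 8.353.
Q̇_max = COP_Carnot × Ẇ = 8.353 × 3310 W = 27650 W = 37.08 hp.

37.1 hp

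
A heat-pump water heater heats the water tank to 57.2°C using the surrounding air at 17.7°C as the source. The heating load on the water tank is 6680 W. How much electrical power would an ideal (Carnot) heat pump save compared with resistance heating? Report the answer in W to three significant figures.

5880 W

In absolute terms T_C = 290.85 K and T_H = 330.35 K, so ΔT = 39.50 K.
COP_Carnot = T_H/ΔT = 330.35/39.50 = 8.363.
Resistance heating needs Ẇ_res = Q̇_H = 6680 W; the reversible heat pump needs only Ẇ_hp = Q̇_H/COP = 798.7 W.
Saving = 6680 − 798.7 = 5881 W.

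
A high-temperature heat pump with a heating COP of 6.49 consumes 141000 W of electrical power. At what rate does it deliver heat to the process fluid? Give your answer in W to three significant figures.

915000 W

Q̇_H = COP_HP × Ẇ = 6.49 × 141000 = 915100 W.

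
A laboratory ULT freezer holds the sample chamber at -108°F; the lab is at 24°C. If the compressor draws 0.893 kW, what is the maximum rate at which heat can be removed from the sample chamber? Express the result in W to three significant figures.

1710 W

In absolute terms T_C = 195.37 K and T_H = 297.15 K, so ΔT = 101.8 K.
COP_Carnot = T_C/ΔT = 195.37/101.8 = 1.920.
Q̇_max = COP_Carnot × Ẇ = 1.920 × 0.8930 kW = 1.714 kW = 1714 W.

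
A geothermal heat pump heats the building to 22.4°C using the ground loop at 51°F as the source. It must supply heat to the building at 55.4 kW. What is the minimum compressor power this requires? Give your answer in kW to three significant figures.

2.22 kW

In absolute terms T_C = 283.71 K and T_H = 295.55 K, so ΔT = 11.84 K.
COP_Carnot = T_H/ΔT = 295.55/11.84 = 24.95.
Ẇ_min = Q̇/COP_Carnot = 55.40/24.95 = 2.220 kW.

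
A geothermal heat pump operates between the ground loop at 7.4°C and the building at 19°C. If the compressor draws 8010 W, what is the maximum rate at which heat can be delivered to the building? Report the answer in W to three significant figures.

202000 W

In absolute terms T_C = 280.55 K and T_H = 292.15 K, so ΔT = 11.60 K.
COP_Carnot = T_H/ΔT = 292.15/11.60 = 25.19.
Q̇_max = COP_Carnot × Ẇ = 25.19 × 8010 W = 201700 W.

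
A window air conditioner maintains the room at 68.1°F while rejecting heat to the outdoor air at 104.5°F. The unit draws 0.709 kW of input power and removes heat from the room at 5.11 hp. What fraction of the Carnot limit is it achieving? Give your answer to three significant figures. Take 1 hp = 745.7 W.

0.371

Converting, Q̇_C = 5.110 hp = 3.811 kW, so COP_actual = Q̇_C/Ẇ = 3.811/0.7090 = 5.375.
In absolute terms T_C = 293.21 K and T_H = 313.43 K, so ΔT = 20.22 K.
COP_Carnot = T_C/ΔT = 293.21/20.22 = 14.50.
η_II = COP_actual/COP_Carnot = 5.375/14.50 = 0.3707.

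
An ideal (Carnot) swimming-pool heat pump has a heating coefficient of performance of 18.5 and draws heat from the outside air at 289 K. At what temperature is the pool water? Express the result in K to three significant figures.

COP_HP = T_H/(T_H − T_C) rearranges to T_H = COP·T_C/(COP − 1).
With T_C = 289.00 K, T_H = 18.5 × 289.00/17.50 = 305.51 K.

306 K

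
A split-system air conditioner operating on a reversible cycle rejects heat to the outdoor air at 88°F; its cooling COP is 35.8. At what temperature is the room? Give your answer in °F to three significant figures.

For a Carnot refrigerator COP_R = T_C/(T_H − T_C), so T_C = COP·T_H/(1 + COP).
With T_H = 304.26 K, T_C = 35.8 × 304.26/36.80 = 295.99 K.
Converting, 295.99 K = 73.12°F.

73.1 °F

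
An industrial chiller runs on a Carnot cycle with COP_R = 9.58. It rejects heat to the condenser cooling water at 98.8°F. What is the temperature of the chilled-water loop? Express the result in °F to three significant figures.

46.0 °F

For a Carnot refrigerator COP_R = T_C/(T_H − T_C), so T_C = COP·T_H/(1 + COP).
With T_H = 310.26 K, T_C = 9.58 × 310.26/10.58 = 280.94 K.
Converting, 280.94 K = 46.01°F.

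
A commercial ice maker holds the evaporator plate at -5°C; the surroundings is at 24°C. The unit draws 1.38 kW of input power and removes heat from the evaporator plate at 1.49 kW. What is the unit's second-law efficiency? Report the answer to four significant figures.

0.1168

COP_actual = Q̇_C/Ẇ = 1.490/1.380 = 1.080.
In absolute terms T_C = 268.15 K and T_H = 297.15 K, so ΔT = 29.00 K.
COP_Carnot = T_C/ΔT = 268.15/29.00 = 9.247.
η_II = COP_actual/COP_Carnot = 1.080/9.247 = 0.1168.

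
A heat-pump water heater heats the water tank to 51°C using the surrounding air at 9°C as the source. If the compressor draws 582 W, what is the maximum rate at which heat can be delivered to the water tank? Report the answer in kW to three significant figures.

In absolute terms T_C = 282.15 K and T_H = 324.15 K, so ΔT = 42.00 K.
COP_Carnot = T_H/ΔT = 324.15/42.00 = 7.718.
Q̇_max = COP_Carnot × Ẇ = 7.718 × 582.0 W = 4492 W = 4.492 kW.

4.49 kW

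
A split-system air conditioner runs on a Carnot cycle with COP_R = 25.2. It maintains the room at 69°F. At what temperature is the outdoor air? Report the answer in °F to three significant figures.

COP_R = T_C/(T_H − T_C) gives T_H − T_C = T_C/COP.
With T_C = 293.71 K, T_H = 293.71 × (1 + 1/25.2) = 305.36 K.
Converting, 305.36 K = 89.98°F.

90.0 °F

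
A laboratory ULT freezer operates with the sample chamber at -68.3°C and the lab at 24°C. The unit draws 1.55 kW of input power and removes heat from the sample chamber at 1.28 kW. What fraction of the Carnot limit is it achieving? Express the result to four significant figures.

COP_actual = Q̇_C/Ẇ = 1.280/1.550 = 0.8258.
In absolute terms T_C = 204.85 K and T_H = 297.15 K, so ΔT = 92.30 K.
COP_Carnot = T_C/ΔT = 204.85/92.30 = 2.219.
η_II = COP_actual/COP_Carnot = 0.8258/2.219 = 0.3721.

0.3721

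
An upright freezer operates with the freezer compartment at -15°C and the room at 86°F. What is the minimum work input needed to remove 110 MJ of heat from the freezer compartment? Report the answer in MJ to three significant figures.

In absolute terms T_C = 258.15 K and T_H = 303.15 K, so ΔT = 45.00 K.
The reversible limit is COP_R = T_C/ΔT = 5.737, so W_min = Q_C/COP = Q_C·ΔT/T_C.
W_min = 110.0 × 45.00/258.15 = 19.17 MJ.

19.2 MJ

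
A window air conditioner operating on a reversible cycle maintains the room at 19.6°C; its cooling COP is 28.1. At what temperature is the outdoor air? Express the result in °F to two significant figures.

COP_R = T_C/(T_H − T_C) gives T_H − T_C = T_C/COP.
With T_C = 292.75 K, T_H = 292.75 × (1 + 1/28.1) = 303.17 K.
Converting, 303.17 K = 86.03°F.

86 °F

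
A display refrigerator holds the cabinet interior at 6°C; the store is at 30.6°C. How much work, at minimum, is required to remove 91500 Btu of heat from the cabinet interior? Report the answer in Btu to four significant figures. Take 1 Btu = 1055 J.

In absolute terms T_C = 279.15 K and T_H = 303.75 K, so ΔT = 24.60 K.
The reversible limit is COP_R = T_C/ΔT = 11.35, so W_min = Q_C/COP = Q_C·ΔT/T_C.
W_min = 91500 × 24.60/279.15 = 8063 Btu.

8063 Btu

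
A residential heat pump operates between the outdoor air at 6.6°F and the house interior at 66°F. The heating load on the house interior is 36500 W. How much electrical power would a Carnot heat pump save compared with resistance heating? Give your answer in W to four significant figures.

32380 W

In absolute terms T_C = 259.04 K and T_H = 292.04 K, so ΔT = 33.00 K.
COP_Carnot = T_H/ΔT = 292.04/33.00 = 8.850.
Resistance heating needs Ẇ_res = Q̇_H = 36500 W; the reversible heat pump needs only Ẇ_hp = Q̇_H/COP = 4124 W.
Saving = 36500 − 4124 = 32380 W.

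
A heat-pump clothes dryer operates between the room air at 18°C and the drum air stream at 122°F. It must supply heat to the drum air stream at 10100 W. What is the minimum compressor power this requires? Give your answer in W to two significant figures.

1000 W

In absolute terms T_C = 291.15 K and T_H = 323.15 K, so ΔT = 32.00 K.
COP_Carnot = T_H/ΔT = 323.15/32.00 = 10.10.
Ẇ_min = Q̇/COP_Carnot = 10100/10.10 = 1000 W.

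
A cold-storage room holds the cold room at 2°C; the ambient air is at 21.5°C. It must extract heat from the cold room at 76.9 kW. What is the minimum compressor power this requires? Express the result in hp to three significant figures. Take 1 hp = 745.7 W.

7.31 hp

In absolute terms T_C = 275.15 K and T_H = 294.65 K, so ΔT = 19.50 K.
COP_Carnot = T_C/ΔT = 275.15/19.50 = 14.11.
Ẇ_min = Q̇/COP_Carnot = 76.90/14.11 = 5.450 kW = 7.308 hp.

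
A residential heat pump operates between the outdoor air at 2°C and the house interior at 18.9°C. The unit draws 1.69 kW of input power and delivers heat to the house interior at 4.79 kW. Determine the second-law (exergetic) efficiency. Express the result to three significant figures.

COP_actual = Q̇_H/Ẇ = 4.790/1.690 = 2.834.
In absolute terms T_C = 275.15 K and T_H = 292.05 K, so ΔT = 16.90 K.
COP_Carnot = T_H/ΔT = 292.05/16.90 = 17.28.
η_II = COP_actual/COP_Carnot = 2.834/17.28 = 0.1640.

0.164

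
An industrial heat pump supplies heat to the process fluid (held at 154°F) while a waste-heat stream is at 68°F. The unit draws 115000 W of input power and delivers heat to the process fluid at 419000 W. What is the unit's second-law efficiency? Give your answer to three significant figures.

COP_actual = Q̇_H/Ẇ = 419000/115000 = 3.643.
In absolute terms T_C = 293.15 K and T_H = 340.93 K, so ΔT = 47.78 K.
COP_Carnot = T_H/ΔT = 340.93/47.78 = 7.136.
η_II = COP_actual/COP_Carnot = 3.643/7.136 = 0.5106.

0.511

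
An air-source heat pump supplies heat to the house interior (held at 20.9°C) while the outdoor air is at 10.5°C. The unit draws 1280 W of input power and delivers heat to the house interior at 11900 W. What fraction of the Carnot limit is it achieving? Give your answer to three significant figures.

COP_actual = Q̇_H/Ẇ = 11900/1280 = 9.297.
In absolute terms T_C = 283.65 K and T_H = 294.05 K, so ΔT = 10.40 K.
COP_Carnot = T_H/ΔT = 294.05/10.40 = 28.27.
η_II = COP_actual/COP_Carnot = 9.297/28.27 = 0.3288.

0.329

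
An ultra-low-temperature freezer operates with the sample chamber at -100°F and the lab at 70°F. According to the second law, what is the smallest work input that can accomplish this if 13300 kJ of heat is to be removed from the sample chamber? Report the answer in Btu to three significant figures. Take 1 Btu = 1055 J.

In absolute terms T_C = 199.82 K and T_H = 294.26 K, so ΔT = 94.44 K.
The reversible limit is COP_R = T_C/ΔT = 2.116, so W_min = Q_C/COP = Q_C·ΔT/T_C.
W_min = 13300 × 94.44/199.82 = 6286 kJ = 5959 Btu.

5960 Btu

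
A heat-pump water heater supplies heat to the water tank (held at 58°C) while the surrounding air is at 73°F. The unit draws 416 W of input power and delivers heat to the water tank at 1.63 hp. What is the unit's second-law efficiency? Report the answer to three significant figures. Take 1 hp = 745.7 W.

0.311

Converting, Q̇_H = 1.630 hp = 1215 W, so COP_actual = Q̇_H/Ẇ = 1215/416.0 = 2.922.
In absolute terms T_C = 295.93 K and T_H = 331.15 K, so ΔT = 35.22 K.
COP_Carnot = T_H/ΔT = 331.15/35.22 = 9.402.
η_II = COP_actual/COP_Carnot = 2.922/9.402 = 0.3108.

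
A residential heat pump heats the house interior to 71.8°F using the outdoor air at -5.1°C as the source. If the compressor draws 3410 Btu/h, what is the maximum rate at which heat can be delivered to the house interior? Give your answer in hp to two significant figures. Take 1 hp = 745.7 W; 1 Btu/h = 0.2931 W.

In absolute terms T_C = 268.05 K and T_H = 295.26 K, so ΔT = 27.21 K.
COP_Carnot = T_H/ΔT = 295.26/27.21 = 10.85.
Q̇_max = COP_Carnot × Ẇ = 10.85 × 3410 Btu/h = 37000 Btu/h = 14.54 hp.

15 hp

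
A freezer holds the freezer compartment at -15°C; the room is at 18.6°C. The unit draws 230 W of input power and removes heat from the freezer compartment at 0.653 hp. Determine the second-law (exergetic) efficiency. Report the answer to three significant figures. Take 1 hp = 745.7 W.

Converting, Q̇_C = 0.6530 hp = 486.9 W, so COP_actual = Q̇_C/Ẇ = 486.9/230.0 = 2.117.
In absolute terms T_C = 258.15 K and T_H = 291.75 K, so ΔT = 33.60 K.
COP_Carnot = T_C/ΔT = 258.15/33.60 = 7.683.
η_II = COP_actual/COP_Carnot = 2.117/7.683 = 0.2756.

0.276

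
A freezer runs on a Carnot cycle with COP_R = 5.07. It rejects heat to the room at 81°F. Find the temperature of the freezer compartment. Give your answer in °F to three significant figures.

-8.07 °F

For a Carnot refrigerator COP_R = T_C/(T_H − T_C), so T_C = COP·T_H/(1 + COP).
With T_H = 300.37 K, T_C = 5.07 × 300.37/6.070 = 250.89 K.
Converting, 250.89 K = -8.07°F.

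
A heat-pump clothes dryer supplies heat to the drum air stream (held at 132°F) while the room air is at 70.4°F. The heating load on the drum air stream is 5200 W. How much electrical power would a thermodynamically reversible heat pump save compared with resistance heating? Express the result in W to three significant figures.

In absolute terms T_C = 294.48 K and T_H = 328.71 K, so ΔT = 34.22 K.
COP_Carnot = T_H/ΔT = 328.71/34.22 = 9.605.
Resistance heating needs Ẇ_res = Q̇_H = 5200 W; the reversible heat pump needs only Ẇ_hp = Q̇_H/COP = 541.4 W.
Saving = 5200 − 541.4 = 4659 W.

4660 W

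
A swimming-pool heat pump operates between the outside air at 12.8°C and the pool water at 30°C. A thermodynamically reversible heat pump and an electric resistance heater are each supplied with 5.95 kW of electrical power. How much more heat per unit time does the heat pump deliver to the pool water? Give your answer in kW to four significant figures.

In absolute terms T_C = 285.95 K and T_H = 303.15 K, so ΔT = 17.20 K.
COP_Carnot = T_H/ΔT = 303.15/17.20 = 17.63.
The heat pump delivers Q̇_H = COP × Ẇ = 104.9 kW; the resistance heater delivers Ẇ = 5.950 kW.
Extra = (COP − 1)·Ẇ = 98.92 kW.

98.92 kW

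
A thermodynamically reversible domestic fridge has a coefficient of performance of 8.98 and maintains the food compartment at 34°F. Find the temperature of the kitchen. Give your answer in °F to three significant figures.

89.0 °F

COP_R = T_C/(T_H − T_C) gives T_H − T_C = T_C/COP.
With T_C = 274.26 K, T_H = 274.26 × (1 + 1/8.98) = 304.80 K.
Converting, 304.80 K = 88.97°F.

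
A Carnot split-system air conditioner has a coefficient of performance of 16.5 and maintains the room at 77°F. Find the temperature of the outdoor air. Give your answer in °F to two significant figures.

110 °F

COP_R = T_C/(T_H − T_C) gives T_H − T_C = T_C/COP.
With T_C = 298.15 K, T_H = 298.15 × (1 + 1/16.5) = 316.22 K.
Converting, 316.22 K = 109.53°F.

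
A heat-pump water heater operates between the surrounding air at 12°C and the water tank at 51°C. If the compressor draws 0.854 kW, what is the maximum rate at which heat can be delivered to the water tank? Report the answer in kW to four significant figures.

In absolute terms T_C = 285.15 K and T_H = 324.15 K, so ΔT = 39.00 K.
COP_Carnot = T_H/ΔT = 324.15/39.00 = 8.312.
Q̇_max = COP_Carnot × Ẇ = 8.312 × 0.8540 kW = 7.098 kW.

7.098 kW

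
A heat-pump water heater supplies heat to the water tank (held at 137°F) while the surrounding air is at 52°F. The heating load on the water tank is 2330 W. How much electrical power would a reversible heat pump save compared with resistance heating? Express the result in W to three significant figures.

2000 W

In absolute terms T_C = 284.26 K and T_H = 331.48 K, so ΔT = 47.22 K.
COP_Carnot = T_H/ΔT = 331.48/47.22 = 7.020.
Resistance heating needs Ẇ_res = Q̇_H = 2330 W; the reversible heat pump needs only Ẇ_hp = Q̇_H/COP = 331.9 W.
Saving = 2330 − 331.9 = 1998 W.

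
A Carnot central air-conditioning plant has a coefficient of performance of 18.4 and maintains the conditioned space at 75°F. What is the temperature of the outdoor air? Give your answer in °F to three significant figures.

104 °F

COP_R = T_C/(T_H − T_C) gives T_H − T_C = T_C/COP.
With T_C = 297.04 K, T_H = 297.04 × (1 + 1/18.4) = 313.18 K.
Converting, 313.18 K = 104.06°F.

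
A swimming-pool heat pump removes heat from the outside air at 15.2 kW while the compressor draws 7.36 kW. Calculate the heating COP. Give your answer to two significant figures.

3.1

The first law gives Q̇_H = Q̇_C + Ẇ, so the three rates are Q̇_C = 15.20, Q̇_H = 22.56, Ẇ = 7.360 kW.
COP_HP = Q̇_H/Ẇ = 22.56/7.360 = 3.065.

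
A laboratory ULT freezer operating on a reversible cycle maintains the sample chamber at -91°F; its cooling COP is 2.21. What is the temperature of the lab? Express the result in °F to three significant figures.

75.8 °F

COP_R = T_C/(T_H − T_C) gives T_H − T_C = T_C/COP.
With T_C = 204.82 K, T_H = 204.82 × (1 + 1/2.21) = 297.49 K.
Converting, 297.49 K = 75.82°F.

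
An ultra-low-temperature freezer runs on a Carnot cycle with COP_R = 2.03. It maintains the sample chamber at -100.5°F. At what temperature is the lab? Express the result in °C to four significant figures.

24.68 °C

COP_R = T_C/(T_H − T_C) gives T_H − T_C = T_C/COP.
With T_C = 199.54 K, T_H = 199.54 × (1 + 1/2.03) = 297.83 K.
Converting, 297.83 K = 24.68°C.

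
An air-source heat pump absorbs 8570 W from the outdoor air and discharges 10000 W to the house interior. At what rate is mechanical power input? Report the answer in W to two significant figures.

1400 W

For a cyclic device the first law requires Q̇_H = Q̇_C + Ẇ.
Ẇ = Q̇_H − Q̇_C = 1430 W.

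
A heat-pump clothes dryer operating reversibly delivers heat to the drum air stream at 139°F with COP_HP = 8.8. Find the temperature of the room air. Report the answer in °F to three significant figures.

71.0 °F

COP_HP = T_H/(T_H − T_C) gives T_H − T_C = T_H/COP.
With T_H = 332.59 K, T_C = 332.59 × (1 − 1/8.8) = 294.80 K.
Converting, 294.80 K = 70.97°F.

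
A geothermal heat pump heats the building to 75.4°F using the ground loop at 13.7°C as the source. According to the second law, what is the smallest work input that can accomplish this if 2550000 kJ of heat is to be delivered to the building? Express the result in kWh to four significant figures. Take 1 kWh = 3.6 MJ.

In absolute terms T_C = 286.85 K and T_H = 297.26 K, so ΔT = 10.41 K.
The reversible limit is COP_HP = T_H/ΔT = 28.55, so W_min = Q_H/COP = Q_H·ΔT/T_H.
W_min = 2550000 × 10.41/297.26 = 89310 kJ = 24.81 kWh.

24.81 kWh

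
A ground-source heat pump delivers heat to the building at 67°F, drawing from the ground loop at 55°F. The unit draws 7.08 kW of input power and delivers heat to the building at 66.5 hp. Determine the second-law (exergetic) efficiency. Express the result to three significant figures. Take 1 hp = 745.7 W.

Converting, Q̇_H = 66.50 hp = 49.59 kW, so COP_actual = Q̇_H/Ẇ = 49.59/7.080 = 7.004.
In absolute terms T_C = 285.93 K and T_H = 292.59 K, so ΔT = 6.667 K.
COP_Carnot = T_H/ΔT = 292.59/6.667 = 43.89.
η_II = COP_actual/COP_Carnot = 7.004/43.89 = 0.1596.

0.160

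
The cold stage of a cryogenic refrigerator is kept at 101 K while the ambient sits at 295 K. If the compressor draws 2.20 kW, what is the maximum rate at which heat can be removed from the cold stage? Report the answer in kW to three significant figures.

The reservoir spacing is ΔT = 295 − 101 = 194.0 K.
COP_Carnot = T_C/ΔT = 101.00/194.0 = 0.5206.
Q̇_max = COP_Carnot × Ẇ = 0.5206 × 2.200 kW = 1.145 kW.

1.15 kW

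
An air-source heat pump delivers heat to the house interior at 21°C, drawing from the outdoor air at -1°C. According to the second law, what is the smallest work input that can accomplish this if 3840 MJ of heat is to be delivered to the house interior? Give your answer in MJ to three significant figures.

In absolute terms T_C = 272.15 K and T_H = 294.15 K, so ΔT = 22.00 K.
The reversible limit is COP_HP = T_H/ΔT = 13.37, so W_min = Q_H/COP = Q_H·ΔT/T_H.
W_min = 3840 × 22.00/294.15 = 287.2 MJ.

287 MJ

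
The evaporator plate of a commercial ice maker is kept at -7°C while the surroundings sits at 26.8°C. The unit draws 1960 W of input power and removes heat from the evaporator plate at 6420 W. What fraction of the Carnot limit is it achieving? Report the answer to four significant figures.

COP_actual = Q̇_C/Ẇ = 6420/1960 = 3.276.
In absolute terms T_C = 266.15 K and T_H = 299.95 K, so ΔT = 33.80 K.
COP_Carnot = T_C/ΔT = 266.15/33.80 = 7.874.
η_II = COP_actual/COP_Carnot = 3.276/7.874 = 0.4160.

0.4160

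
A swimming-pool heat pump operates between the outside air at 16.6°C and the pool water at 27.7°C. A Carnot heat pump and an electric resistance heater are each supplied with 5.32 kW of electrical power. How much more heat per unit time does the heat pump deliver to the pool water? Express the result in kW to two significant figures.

140 kW

In absolute terms T_C = 289.75 K and T_H = 300.85 K, so ΔT = 11.10 K.
COP_Carnot = T_H/ΔT = 300.85/11.10 = 27.10.
The heat pump delivers Q̇_H = COP × Ẇ = 144.2 kW; the resistance heater delivers Ẇ = 5.320 kW.
Extra = (COP − 1)·Ẇ = 138.9 kW.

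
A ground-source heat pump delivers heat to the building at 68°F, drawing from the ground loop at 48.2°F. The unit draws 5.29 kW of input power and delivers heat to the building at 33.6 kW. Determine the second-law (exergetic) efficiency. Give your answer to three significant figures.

0.238

COP_actual = Q̇_H/Ẇ = 33.60/5.290 = 6.352.
In absolute terms T_C = 282.15 K and T_H = 293.15 K, so ΔT = 11.00 K.
COP_Carnot = T_H/ΔT = 293.15/11.00 = 26.65.
η_II = COP_actual/COP_Carnot = 6.352/26.65 = 0.2383.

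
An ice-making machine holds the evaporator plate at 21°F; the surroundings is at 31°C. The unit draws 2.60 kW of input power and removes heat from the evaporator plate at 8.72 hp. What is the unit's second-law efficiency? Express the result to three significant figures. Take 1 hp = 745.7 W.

0.348

Converting, Q̇_C = 8.720 hp = 6.503 kW, so COP_actual = Q̇_C/Ẇ = 6.503/2.600 = 2.501.
In absolute terms T_C = 267.04 K and T_H = 304.15 K, so ΔT = 37.11 K.
COP_Carnot = T_C/ΔT = 267.04/37.11 = 7.196.
η_II = COP_actual/COP_Carnot = 2.501/7.196 = 0.3476.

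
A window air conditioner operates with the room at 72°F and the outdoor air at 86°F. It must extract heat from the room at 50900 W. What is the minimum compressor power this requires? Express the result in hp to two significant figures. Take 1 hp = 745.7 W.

In absolute terms T_C = 295.37 K and T_H = 303.15 K, so ΔT = 7.778 K.
COP_Carnot = T_C/ΔT = 295.37/7.778 = 37.98.
Ẇ_min = Q̇/COP_Carnot = 50900/37.98 = 1340 W = 1.797 hp.

1.8 hp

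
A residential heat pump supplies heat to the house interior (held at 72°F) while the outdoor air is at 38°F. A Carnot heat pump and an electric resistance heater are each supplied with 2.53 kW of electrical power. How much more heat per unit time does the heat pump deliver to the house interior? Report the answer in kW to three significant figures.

37.0 kW

In absolute terms T_C = 276.48 K and T_H = 295.37 K, so ΔT = 18.89 K.
COP_Carnot = T_H/ΔT = 295.37/18.89 = 15.64.
The heat pump delivers Q̇_H = COP × Ẇ = 39.56 kW; the resistance heater delivers Ẇ = 2.530 kW.
Extra = (COP − 1)·Ẇ = 37.03 kW.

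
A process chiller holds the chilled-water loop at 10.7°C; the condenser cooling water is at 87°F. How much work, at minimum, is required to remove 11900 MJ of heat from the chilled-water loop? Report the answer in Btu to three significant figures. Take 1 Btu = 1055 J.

789000 Btu

In absolute terms T_C = 283.85 K and T_H = 303.71 K, so ΔT = 19.86 K.
The reversible limit is COP_R = T_C/ΔT = 14.30, so W_min = Q_C/COP = Q_C·ΔT/T_C.
W_min = 11900 × 19.86/283.85 = 832.4 MJ = 789000 Btu.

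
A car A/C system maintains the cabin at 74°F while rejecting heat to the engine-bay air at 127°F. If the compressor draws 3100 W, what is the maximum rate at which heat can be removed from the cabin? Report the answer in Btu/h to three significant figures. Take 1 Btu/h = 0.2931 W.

In absolute terms T_C = 296.48 K and T_H = 325.93 K, so ΔT = 29.44 K.
COP_Carnot = T_C/ΔT = 296.48/29.44 = 10.07.
Q̇_max = COP_Carnot × Ẇ = 10.07 × 3100 W = 31210 W = 106500 Btu/h.

106000 Btu/h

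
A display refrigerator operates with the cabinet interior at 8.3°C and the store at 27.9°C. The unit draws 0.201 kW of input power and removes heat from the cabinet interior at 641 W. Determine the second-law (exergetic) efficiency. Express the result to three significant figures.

Converting, Q̇_C = 641.0 W = 0.6410 kW, so COP_actual = Q̇_C/Ẇ = 0.6410/0.2010 = 3.189.
In absolute terms T_C = 281.45 K and T_H = 301.05 K, so ΔT = 19.60 K.
COP_Carnot = T_C/ΔT = 281.45/19.60 = 14.36.
η_II = COP_actual/COP_Carnot = 3.189/14.36 = 0.2221.

0.222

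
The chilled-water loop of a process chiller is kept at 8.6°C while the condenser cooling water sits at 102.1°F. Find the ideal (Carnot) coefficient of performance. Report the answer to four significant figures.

In absolute terms T_C = 281.75 K and T_H = 312.09 K, so ΔT = 30.34 K.
For a reversible cycle, COP_Carnot = T_C/ΔT = 281.75/30.34 = 9.285.

9.285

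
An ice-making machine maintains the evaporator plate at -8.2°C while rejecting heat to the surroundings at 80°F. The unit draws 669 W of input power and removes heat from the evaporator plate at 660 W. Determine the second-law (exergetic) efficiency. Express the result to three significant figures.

COP_actual = Q̇_C/Ẇ = 660.0/669.0 = 0.9865.
In absolute terms T_C = 264.95 K and T_H = 299.82 K, so ΔT = 34.87 K.
COP_Carnot = T_C/ΔT = 264.95/34.87 = 7.599.
η_II = COP_actual/COP_Carnot = 0.9865/7.599 = 0.1298.

0.130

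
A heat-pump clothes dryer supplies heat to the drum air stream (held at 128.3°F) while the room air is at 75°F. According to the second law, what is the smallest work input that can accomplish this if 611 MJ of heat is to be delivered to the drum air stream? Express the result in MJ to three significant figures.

In absolute terms T_C = 297.04 K and T_H = 326.65 K, so ΔT = 29.61 K.
The reversible limit is COP_HP = T_H/ΔT = 11.03, so W_min = Q_H/COP = Q_H·ΔT/T_H.
W_min = 611.0 × 29.61/326.65 = 55.39 MJ.

55.4 MJ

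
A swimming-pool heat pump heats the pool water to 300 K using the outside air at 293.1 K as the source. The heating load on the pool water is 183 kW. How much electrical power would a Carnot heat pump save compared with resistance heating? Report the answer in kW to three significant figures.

The reservoir spacing is ΔT = 300 − 293.1 = 6.900 K.
COP_Carnot = T_H/ΔT = 300.00/6.900 = 43.48.
Resistance heating needs Ẇ_res = Q̇_H = 183.0 kW; the reversible heat pump needs only Ẇ_hp = Q̇_H/COP = 4.209 kW.
Saving = 183.0 − 4.209 = 178.8 kW.

179 kW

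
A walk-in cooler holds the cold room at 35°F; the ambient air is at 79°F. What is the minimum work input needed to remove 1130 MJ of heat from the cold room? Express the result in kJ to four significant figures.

100500 kJ

In absolute terms T_C = 274.82 K and T_H = 299.26 K, so ΔT = 24.44 K.
The reversible limit is COP_R = T_C/ΔT = 11.24, so W_min = Q_C/COP = Q_C·ΔT/T_C.
W_min = 1130 × 24.44/274.82 = 100.5 MJ = 100500 kJ.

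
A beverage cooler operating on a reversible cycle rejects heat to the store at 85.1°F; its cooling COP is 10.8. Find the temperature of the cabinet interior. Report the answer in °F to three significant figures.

For a Carnot refrigerator COP_R = T_C/(T_H − T_C), so T_C = COP·T_H/(1 + COP).
With T_H = 302.65 K, T_C = 10.8 × 302.65/11.80 = 277.00 K.
Converting, 277.00 K = 38.93°F.

38.9 °F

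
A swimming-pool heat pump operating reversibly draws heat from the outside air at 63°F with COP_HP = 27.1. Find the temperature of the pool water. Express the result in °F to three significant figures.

83.0 °F

COP_HP = T_H/(T_H − T_C) rearranges to T_H = COP·T_C/(COP − 1).
With T_C = 290.37 K, T_H = 27.1 × 290.37/26.10 = 301.50 K.
Converting, 301.50 K = 83.03°F.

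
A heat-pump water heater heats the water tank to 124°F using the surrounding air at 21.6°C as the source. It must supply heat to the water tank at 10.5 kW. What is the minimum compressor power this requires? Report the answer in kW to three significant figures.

0.956 kW

In absolute terms T_C = 294.75 K and T_H = 324.26 K, so ΔT = 29.51 K.
COP_Carnot = T_H/ΔT = 324.26/29.51 = 10.99.
Ẇ_min = Q̇/COP_Carnot = 10.50/10.99 = 0.9556 kW.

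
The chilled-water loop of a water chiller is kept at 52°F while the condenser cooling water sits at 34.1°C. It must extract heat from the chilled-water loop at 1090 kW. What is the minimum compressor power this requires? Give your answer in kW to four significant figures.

88.15 kW

In absolute terms T_C = 284.26 K and T_H = 307.25 K, so ΔT = 22.99 K.
COP_Carnot = T_C/ΔT = 284.26/22.99 = 12.37.
Ẇ_min = Q̇/COP_Carnot = 1090/12.37 = 88.15 kW.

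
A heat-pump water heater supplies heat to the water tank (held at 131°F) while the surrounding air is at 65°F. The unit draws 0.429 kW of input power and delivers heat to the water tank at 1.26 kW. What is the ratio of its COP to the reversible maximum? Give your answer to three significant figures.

COP_actual = Q̇_H/Ẇ = 1.260/0.4290 = 2.937.
In absolute terms T_C = 291.48 K and T_H = 328.15 K, so ΔT = 36.67 K.
COP_Carnot = T_H/ΔT = 328.15/36.67 = 8.950.
η_II = COP_actual/COP_Carnot = 2.937/8.950 = 0.3282.

0.328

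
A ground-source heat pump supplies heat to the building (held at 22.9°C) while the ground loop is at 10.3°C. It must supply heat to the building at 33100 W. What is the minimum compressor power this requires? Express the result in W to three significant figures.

In absolute terms T_C = 283.45 K and T_H = 296.05 K, so ΔT = 12.60 K.
COP_Carnot = T_H/ΔT = 296.05/12.60 = 23.50.
Ẇ_min = Q̇/COP_Carnot = 33100/23.50 = 1409 W.

1410 W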